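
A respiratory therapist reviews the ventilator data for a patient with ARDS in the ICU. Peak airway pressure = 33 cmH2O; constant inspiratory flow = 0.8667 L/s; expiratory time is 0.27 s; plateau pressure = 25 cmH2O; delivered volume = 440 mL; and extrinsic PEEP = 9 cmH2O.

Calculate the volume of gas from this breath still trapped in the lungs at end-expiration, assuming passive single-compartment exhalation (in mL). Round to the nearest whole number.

152

R = (PIP − Pplat)/V̇ = (33 − 25) / 0.8667 = 8.0/0.8667 = 9.23 cmH2O·s/L.
C = Vt/(Pplat − PEEP) = 440.0 / (25 − 9) = 440.0/16.0 = 27.5 mL/cmH2O.
τ = R × C = 9.23 × 0.0275 L/cmH2O = 0.2538 s.
Fraction remaining = e^(−Te/τ) = e^(−0.27/0.2538) = 0.3451.
Trapped volume = 440.0 × 0.3451 = 151.84 mL.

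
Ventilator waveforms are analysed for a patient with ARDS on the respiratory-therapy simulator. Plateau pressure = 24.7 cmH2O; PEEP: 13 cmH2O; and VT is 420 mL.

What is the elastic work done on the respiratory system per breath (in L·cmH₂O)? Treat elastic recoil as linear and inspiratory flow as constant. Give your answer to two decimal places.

Elastic work ≈ ½ × (Pplat − PEEP) × Vt = 0.5 × (24.7 − 13) × 0.420 L = 0.5 × 11.7 × 0.420 = 2.457 L·cmH2O.

2.46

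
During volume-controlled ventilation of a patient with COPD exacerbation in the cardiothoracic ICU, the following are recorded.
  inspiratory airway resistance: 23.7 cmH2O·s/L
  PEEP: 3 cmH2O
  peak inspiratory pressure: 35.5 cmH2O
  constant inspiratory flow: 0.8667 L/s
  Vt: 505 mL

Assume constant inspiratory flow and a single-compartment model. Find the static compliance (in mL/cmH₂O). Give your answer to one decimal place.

Equation of motion (constant flow): PIP = Vt/C + R·V̇ + PEEP.
Vt/C = PIP − R·V̇ − PEEP = 35.5 − 23.7×0.8667 − 3 = 35.5 − 20.541 − 3 = 11.959 cmH2O.
C = Vt / 11.959 = 505 / 11.959 = 42.228 mL/cmH2O.

42.2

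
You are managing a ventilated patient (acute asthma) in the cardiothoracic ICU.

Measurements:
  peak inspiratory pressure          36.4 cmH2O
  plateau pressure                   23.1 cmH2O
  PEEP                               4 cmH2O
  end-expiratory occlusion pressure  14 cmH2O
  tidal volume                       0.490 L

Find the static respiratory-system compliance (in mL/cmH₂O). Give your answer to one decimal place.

53.8

End-expiratory occlusion gives total PEEP = 14 cmH2O (intrinsic PEEP = 14 − 4 = 10). Use total PEEP for the elastic gradient.
Cstat = Vt / (Pplat − PEEPtotal) = 490 / (23.1 − 14) = 490 / 9.1 = 53.846 mL/cmH2O.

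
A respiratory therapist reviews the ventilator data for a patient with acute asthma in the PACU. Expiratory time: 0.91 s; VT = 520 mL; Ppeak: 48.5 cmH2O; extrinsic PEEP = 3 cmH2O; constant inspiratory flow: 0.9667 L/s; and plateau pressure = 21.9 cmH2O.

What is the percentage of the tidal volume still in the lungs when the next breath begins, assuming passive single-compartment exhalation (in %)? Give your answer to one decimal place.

30.1

R = (PIP − Pplat)/V̇ = (48.5 − 21.9) / 0.9667 = 26.6/0.9667 = 27.516 cmH2O·s/L.
C = Vt/(Pplat − PEEP) = 520.0 / (21.9 − 3) = 520.0/18.9 = 27.513 mL/cmH2O.
τ = R × C = 27.516 × 0.02751 L/cmH2O = 0.757 s.
Fraction remaining at end-expiration = e^(−Te/τ) = e^(−0.91/0.757) = 0.3006 → 30.06%.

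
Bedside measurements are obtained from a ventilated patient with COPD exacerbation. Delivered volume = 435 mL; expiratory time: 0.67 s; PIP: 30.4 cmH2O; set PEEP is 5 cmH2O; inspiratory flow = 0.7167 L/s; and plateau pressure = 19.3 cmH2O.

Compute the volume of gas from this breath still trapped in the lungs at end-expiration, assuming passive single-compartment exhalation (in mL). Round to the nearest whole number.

R = (PIP − Pplat)/V̇ = (30.4 − 19.3) / 0.7167 = 11.1/0.7167 = 15.488 cmH2O·s/L.
C = Vt/(Pplat − PEEP) = 435.0 / (19.3 − 5) = 435.0/14.3 = 30.42 mL/cmH2O.
τ = R × C = 15.488 × 0.03042 L/cmH2O = 0.4711 s.
Fraction remaining = e^(−Te/τ) = e^(−0.67/0.4711) = 0.2412.
Trapped volume = 435.0 × 0.2412 = 104.92 mL.

105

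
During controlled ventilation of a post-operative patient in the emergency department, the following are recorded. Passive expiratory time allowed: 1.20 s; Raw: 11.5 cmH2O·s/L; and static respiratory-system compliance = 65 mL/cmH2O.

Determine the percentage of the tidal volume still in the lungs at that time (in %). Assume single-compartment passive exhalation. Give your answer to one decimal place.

20.1

τ = R × C = 11.5 × 65 mL/cmH2O = 11.5 × 0.065 L/cmH2O = 0.7475 s.
Passive exhalation: V(t)/V₀ = e^(−t/τ) = e^(−1.20/0.7475) = 0.2008.
Fraction remaining = 0.2008 → 20.08%.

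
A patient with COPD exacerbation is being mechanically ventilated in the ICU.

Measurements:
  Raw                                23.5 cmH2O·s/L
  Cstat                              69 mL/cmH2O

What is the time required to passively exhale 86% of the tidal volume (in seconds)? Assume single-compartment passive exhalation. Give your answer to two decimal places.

τ = R × C = 23.5 × 69 mL/cmH2O = 23.5 × 0.069 L/cmH2O = 1.622 s.
Exhaled fraction f = 1 − e^(−t/τ) → t = −τ·ln(1 − f) = −1.622·ln(0.14) = 3.189 s.

3.19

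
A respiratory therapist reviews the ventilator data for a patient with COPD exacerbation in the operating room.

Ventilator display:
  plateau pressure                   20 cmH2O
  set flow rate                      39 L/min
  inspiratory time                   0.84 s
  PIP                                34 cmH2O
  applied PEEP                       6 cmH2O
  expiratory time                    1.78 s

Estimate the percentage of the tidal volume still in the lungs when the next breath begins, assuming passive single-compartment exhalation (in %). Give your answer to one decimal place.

Flow: 39 L/min ÷ 60 = 0.65 L/s.
Vt = flow × Ti = 0.65 L/s × 0.84 s × 1000 mL/L = 546.0 mL.
R = (PIP − Pplat)/V̇ = (34 − 20) / 0.65 = 14.0/0.65 = 21.538 cmH2O·s/L.
C = Vt/(Pplat − PEEP) = 546.0 / (20 − 6) = 546.0/14.0 = 39.0 mL/cmH2O.
τ = R × C = 21.538 × 0.039 L/cmH2O = 0.84 s.
Fraction remaining at end-expiration = e^(−Te/τ) = e^(−1.78/0.84) = 0.1201 → 12.01%.

12.0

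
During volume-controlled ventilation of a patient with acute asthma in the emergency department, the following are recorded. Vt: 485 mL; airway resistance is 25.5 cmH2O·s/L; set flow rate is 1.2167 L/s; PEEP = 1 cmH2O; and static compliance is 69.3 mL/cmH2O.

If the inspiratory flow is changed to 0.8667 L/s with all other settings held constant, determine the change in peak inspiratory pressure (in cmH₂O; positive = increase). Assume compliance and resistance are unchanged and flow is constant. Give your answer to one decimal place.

PIP = Vt/C + R·V̇ + PEEP (constant-flow equation of motion).
Only the resistive term changes: ΔPIP = R × ΔV̇ = 25.5 × (0.8667 − 1.2167) = 25.5 × -0.35 = -8.925 cmH2O.

-8.9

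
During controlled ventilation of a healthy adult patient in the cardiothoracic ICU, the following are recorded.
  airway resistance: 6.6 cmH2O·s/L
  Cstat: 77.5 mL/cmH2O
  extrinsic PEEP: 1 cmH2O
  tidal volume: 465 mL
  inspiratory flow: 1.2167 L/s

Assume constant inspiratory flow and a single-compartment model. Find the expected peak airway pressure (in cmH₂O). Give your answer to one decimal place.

Equation of motion (constant flow): PIP = Vt/C + R·V̇ + PEEP.
PIP = 465/77.5 + 6.6×1.2167 + 1 = 6.0 + 8.03 + 1 = 15.03 cmH2O.

15.0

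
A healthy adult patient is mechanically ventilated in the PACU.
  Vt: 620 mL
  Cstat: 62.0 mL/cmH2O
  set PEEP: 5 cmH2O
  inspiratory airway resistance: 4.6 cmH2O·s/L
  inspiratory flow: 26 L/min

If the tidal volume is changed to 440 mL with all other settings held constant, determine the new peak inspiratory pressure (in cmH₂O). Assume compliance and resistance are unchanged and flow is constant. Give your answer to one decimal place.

14.1

Flow: 26 L/min ÷ 60 = 0.4333 L/s.
PIP = Vt/C + R·V̇ + PEEP (constant-flow equation of motion).
Only the elastic term changes: ΔPIP = ΔVt / C = (440 − 620) / 62.0 = -2.903 cmH2O.
Original PIP = 620/62.0 + 4.6×0.4333 + 5 = 16.993 cmH2O; new PIP = 16.993 + (-2.903) = 14.09 cmH2O.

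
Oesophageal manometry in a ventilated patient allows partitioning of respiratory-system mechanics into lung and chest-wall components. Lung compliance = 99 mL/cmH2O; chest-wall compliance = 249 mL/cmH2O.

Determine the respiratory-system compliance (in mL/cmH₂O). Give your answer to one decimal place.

Lung and chest wall are elastances in series: 1/Crs = 1/CL + 1/Ccw.
1/Crs = 1/99 + 1/249 = 0.01412.
Crs = 70.822 mL/cmH2O.

70.8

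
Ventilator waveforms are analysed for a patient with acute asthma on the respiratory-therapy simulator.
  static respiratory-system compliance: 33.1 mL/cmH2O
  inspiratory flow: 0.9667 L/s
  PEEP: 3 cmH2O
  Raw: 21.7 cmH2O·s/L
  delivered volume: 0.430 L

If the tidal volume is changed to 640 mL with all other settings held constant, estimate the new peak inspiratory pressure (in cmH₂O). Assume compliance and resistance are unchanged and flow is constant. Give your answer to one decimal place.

PIP = Vt/C + R·V̇ + PEEP (constant-flow equation of motion).
Only the elastic term changes: ΔPIP = ΔVt / C = (640 − 430) / 33.1 = 6.344 cmH2O.
Original PIP = 430/33.1 + 21.7×0.9667 + 3 = 36.968 cmH2O; new PIP = 36.968 + (6.344) = 43.312 cmH2O.

43.3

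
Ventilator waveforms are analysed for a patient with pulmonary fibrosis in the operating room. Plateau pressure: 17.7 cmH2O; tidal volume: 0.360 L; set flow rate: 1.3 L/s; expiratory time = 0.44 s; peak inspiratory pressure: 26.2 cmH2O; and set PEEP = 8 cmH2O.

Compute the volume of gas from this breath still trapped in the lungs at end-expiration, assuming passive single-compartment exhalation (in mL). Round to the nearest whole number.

59

R = (PIP − Pplat)/V̇ = (26.2 − 17.7) / 1.3 = 8.5/1.3 = 6.538 cmH2O·s/L.
C = Vt/(Pplat − PEEP) = 360.0 / (17.7 − 8) = 360.0/9.7 = 37.113 mL/cmH2O.
τ = R × C = 6.538 × 0.03711 L/cmH2O = 0.2426 s.
Fraction remaining = e^(−Te/τ) = e^(−0.44/0.2426) = 0.1631.
Trapped volume = 360.0 × 0.1631 = 58.716 mL.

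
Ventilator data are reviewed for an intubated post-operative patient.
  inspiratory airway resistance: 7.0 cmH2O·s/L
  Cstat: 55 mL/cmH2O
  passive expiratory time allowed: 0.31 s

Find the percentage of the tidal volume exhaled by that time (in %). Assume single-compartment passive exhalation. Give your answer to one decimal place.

τ = R × C = 7.0 × 55 mL/cmH2O = 7.0 × 0.055 L/cmH2O = 0.385 s.
Passive exhalation: V(t)/V₀ = e^(−t/τ) = e^(−0.31/0.385) = 0.447.
Fraction exhaled = 1 − 0.447 = 0.553 → 55.3%.

55.3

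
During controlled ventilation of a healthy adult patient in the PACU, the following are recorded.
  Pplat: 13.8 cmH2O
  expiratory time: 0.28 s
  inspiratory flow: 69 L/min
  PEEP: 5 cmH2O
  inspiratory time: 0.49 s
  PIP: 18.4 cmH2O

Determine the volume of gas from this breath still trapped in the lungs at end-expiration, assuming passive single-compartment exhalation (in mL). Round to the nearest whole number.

189

Flow: 69 L/min ÷ 60 = 1.15 L/s.
Vt = flow × Ti = 1.15 L/s × 0.49 s × 1000 mL/L = 563.5 mL.
R = (PIP − Pplat)/V̇ = (18.4 − 13.8) / 1.15 = 4.6/1.15 = 4.0 cmH2O·s/L.
C = Vt/(Pplat − PEEP) = 563.5 / (13.8 − 5) = 563.5/8.8 = 64.034 mL/cmH2O.
τ = R × C = 4.0 × 0.06403 L/cmH2O = 0.2561 s.
Fraction remaining = e^(−Te/τ) = e^(−0.28/0.2561) = 0.3351.
Trapped volume = 563.5 × 0.3351 = 188.83 mL.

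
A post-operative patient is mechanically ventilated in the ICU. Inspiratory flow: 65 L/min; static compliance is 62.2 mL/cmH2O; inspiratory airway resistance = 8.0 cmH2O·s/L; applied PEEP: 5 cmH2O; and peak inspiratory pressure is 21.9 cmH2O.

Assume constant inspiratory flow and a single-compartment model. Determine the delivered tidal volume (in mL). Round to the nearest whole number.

512

Flow: 65 L/min ÷ 60 = 1.0833 L/s.
Equation of motion (constant flow): PIP = Vt/C + R·V̇ + PEEP.
Vt/C = PIP − R·V̇ − PEEP = 21.9 − 8.666 − 5 = 8.234 cmH2O.
Vt = C × 8.234 = 62.2 × 8.234 = 512.15 mL.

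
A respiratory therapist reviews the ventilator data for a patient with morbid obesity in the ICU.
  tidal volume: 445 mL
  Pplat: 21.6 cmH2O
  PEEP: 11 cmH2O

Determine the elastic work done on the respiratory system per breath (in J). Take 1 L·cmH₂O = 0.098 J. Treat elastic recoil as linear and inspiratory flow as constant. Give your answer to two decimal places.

Elastic work ≈ ½ × (Pplat − PEEP) × Vt = 0.5 × (21.6 − 11) × 0.445 L = 0.5 × 10.6 × 0.445 = 2.359 L·cmH2O.
× 0.098 J/(L·cmH2O) → 0.2312 J.

0.23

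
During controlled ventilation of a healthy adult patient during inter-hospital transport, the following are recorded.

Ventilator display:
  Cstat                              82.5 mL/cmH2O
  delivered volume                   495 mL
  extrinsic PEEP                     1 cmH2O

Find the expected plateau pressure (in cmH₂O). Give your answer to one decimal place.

7.0

Pplat = PEEP + Vt / Cstat = 1 + 495 / 82.5 = 1 + 6.0 = 7.0 cmH2O.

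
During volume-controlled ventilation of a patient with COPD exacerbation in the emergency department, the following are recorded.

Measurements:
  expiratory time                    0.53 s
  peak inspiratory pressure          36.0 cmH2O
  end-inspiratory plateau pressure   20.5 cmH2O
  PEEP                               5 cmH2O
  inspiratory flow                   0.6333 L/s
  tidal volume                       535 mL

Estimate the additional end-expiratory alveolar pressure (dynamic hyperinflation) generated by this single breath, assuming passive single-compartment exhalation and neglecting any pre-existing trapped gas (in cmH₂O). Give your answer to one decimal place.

8.3

R = (PIP − Pplat)/V̇ = (36.0 − 20.5) / 0.6333 = 15.5/0.6333 = 24.475 cmH2O·s/L.
C = Vt/(Pplat − PEEP) = 535.0 / (20.5 − 5) = 535.0/15.5 = 34.516 mL/cmH2O.
τ = R × C = 24.475 × 0.03452 L/cmH2O = 0.8449 s.
Fraction remaining = e^(−Te/τ) = e^(−0.53/0.8449) = 0.534; trapped volume = 535.0 × 0.534 = 285.69 mL.
Additional alveolar pressure from trapping ≈ V_trapped / C = 285.69 / 34.516 = 8.277 cmH2O.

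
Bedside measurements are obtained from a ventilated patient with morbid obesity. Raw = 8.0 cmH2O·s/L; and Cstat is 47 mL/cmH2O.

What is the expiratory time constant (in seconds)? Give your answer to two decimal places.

τ = R × C = 8.0 × 47 mL/cmH2O = 8.0 × 0.047 L/cmH2O = 0.376 s.

0.38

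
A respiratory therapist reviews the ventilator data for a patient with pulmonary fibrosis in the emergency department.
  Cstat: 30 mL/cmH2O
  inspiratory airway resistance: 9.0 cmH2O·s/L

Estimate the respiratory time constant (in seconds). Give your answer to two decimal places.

0.27

τ = R × C = 9.0 × 30 mL/cmH2O = 9.0 × 0.030 L/cmH2O = 0.27 s.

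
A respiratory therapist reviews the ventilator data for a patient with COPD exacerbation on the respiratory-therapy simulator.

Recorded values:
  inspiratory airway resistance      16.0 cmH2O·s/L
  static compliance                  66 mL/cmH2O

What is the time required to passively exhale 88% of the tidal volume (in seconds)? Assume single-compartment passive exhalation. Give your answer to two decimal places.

2.24

τ = R × C = 16.0 × 66 mL/cmH2O = 16.0 × 0.066 L/cmH2O = 1.056 s.
Exhaled fraction f = 1 − e^(−t/τ) → t = −τ·ln(1 − f) = −1.056·ln(0.12) = 2.239 s.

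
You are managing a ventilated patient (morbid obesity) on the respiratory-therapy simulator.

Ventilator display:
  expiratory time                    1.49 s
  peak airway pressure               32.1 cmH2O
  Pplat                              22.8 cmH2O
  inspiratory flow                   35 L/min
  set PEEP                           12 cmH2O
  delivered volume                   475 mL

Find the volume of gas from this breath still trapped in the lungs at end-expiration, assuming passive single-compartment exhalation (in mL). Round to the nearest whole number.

57

Flow: 35 L/min ÷ 60 = 0.5833 L/s.
R = (PIP − Pplat)/V̇ = (32.1 − 22.8) / 0.5833 = 9.3/0.5833 = 15.944 cmH2O·s/L.
C = Vt/(Pplat − PEEP) = 475.0 / (22.8 − 12) = 475.0/10.8 = 43.981 mL/cmH2O.
τ = R × C = 15.944 × 0.04398 L/cmH2O = 0.7012 s.
Fraction remaining = e^(−Te/τ) = e^(−1.49/0.7012) = 0.1194.
Trapped volume = 475.0 × 0.1194 = 56.715 mL.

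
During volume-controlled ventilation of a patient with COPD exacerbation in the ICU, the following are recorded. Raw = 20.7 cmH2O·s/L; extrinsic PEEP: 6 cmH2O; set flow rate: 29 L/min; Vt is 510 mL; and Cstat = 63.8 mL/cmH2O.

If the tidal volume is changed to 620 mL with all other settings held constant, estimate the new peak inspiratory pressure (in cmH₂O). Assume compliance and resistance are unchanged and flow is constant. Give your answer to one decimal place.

25.7

Flow: 29 L/min ÷ 60 = 0.4833 L/s.
PIP = Vt/C + R·V̇ + PEEP (constant-flow equation of motion).
Only the elastic term changes: ΔPIP = ΔVt / C = (620 − 510) / 63.8 = 1.724 cmH2O.
Original PIP = 510/63.8 + 20.7×0.4833 + 6 = 23.998 cmH2O; new PIP = 23.998 + (1.724) = 25.722 cmH2O.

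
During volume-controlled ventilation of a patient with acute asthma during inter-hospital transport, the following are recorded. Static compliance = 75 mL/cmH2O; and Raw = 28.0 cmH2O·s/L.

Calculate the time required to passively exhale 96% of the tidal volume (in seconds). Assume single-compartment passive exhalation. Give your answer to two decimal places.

6.76

τ = R × C = 28.0 × 75 mL/cmH2O = 28.0 × 0.075 L/cmH2O = 2.1 s.
Exhaled fraction f = 1 − e^(−t/τ) → t = −τ·ln(1 − f) = −2.1·ln(0.04) = 6.76 s.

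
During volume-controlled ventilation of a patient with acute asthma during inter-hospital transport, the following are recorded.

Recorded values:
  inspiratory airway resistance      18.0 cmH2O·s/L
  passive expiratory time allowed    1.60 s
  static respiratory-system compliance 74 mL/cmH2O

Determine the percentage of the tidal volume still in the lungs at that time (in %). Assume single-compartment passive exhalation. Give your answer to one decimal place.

30.1

τ = R × C = 18.0 × 74 mL/cmH2O = 18.0 × 0.074 L/cmH2O = 1.332 s.
Passive exhalation: V(t)/V₀ = e^(−t/τ) = e^(−1.60/1.332) = 0.3008.
Fraction remaining = 0.3008 → 30.08%.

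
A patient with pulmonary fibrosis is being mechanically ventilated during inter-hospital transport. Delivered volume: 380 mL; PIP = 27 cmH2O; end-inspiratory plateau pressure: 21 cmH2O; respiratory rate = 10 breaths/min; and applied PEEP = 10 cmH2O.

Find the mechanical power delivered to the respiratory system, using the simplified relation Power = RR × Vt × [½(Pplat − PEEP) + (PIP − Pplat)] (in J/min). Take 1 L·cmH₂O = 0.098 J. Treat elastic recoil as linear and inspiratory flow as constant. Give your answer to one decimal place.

4.3

Per-breath work = Vt × [½(Pplat−PEEP) + (PIP−Pplat)] = 0.380 × [0.5×11.0 + 6.0] = 0.380 × 11.5 = 4.37 L·cmH2O.
Power = 10 × 4.37 = 43.7 L·cmH2O/min.
× 0.098 J/(L·cmH2O) → 4.283 J/min.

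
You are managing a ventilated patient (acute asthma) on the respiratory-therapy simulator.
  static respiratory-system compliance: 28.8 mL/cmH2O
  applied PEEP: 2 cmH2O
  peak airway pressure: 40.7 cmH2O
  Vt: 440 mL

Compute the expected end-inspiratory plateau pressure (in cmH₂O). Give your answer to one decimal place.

Pplat = PEEP + Vt / Cstat = 2 + 440 / 28.8 = 2 + 15.278 = 17.278 cmH2O.

17.3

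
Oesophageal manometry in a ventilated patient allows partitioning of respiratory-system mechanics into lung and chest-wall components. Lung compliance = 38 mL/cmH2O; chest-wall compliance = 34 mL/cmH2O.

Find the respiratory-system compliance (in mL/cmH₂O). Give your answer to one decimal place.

17.9

Lung and chest wall are elastances in series: 1/Crs = 1/CL + 1/Ccw.
1/Crs = 1/38 + 1/34 = 0.05573.
Crs = 17.944 mL/cmH2O.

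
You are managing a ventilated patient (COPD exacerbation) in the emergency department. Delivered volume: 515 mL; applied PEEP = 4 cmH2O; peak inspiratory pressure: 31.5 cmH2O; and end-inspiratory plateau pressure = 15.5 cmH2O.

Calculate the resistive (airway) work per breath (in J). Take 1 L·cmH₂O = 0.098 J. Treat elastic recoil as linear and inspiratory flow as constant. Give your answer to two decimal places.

0.81

With constant inspiratory flow the resistive pressure is constant at PIP − Pplat = 31.5 − 15.5 = 16.0 cmH2O, so resistive work = 16.0 × 0.515 = 8.24 L·cmH2O.
× 0.098 J/(L·cmH2O) → 0.8075 J.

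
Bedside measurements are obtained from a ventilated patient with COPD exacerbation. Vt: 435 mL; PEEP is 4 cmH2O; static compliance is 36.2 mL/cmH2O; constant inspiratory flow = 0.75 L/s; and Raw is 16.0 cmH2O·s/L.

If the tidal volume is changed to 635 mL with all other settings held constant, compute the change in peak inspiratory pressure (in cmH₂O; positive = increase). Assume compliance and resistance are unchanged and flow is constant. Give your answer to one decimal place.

PIP = Vt/C + R·V̇ + PEEP (constant-flow equation of motion).
Only the elastic term changes: ΔPIP = ΔVt / C = (635 − 435) / 36.2 = 5.525 cmH2O.

5.5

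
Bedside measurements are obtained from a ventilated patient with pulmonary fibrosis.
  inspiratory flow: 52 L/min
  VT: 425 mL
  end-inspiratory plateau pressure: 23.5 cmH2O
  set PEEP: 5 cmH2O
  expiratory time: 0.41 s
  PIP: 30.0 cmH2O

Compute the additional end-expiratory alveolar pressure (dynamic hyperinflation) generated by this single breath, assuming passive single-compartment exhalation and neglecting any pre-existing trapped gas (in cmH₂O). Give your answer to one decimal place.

Flow: 52 L/min ÷ 60 = 0.8667 L/s.
R = (PIP − Pplat)/V̇ = (30.0 − 23.5) / 0.8667 = 6.5/0.8667 = 7.5 cmH2O·s/L.
C = Vt/(Pplat − PEEP) = 425.0 / (23.5 − 5) = 425.0/18.5 = 22.973 mL/cmH2O.
τ = R × C = 7.5 × 0.02297 L/cmH2O = 0.1723 s.
Fraction remaining = e^(−Te/τ) = e^(−0.41/0.1723) = 0.09259; trapped volume = 425.0 × 0.09259 = 39.351 mL.
Additional alveolar pressure from trapping ≈ V_trapped / C = 39.351 / 22.973 = 1.713 cmH2O.

1.7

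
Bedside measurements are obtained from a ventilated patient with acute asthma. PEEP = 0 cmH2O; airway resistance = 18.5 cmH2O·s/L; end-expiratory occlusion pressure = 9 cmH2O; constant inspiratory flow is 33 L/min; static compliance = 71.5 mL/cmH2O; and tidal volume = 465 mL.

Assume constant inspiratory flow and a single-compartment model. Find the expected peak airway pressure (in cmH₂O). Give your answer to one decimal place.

Flow: 33 L/min ÷ 60 = 0.55 L/s.
Total PEEP = 9 cmH2O (set 0 + intrinsic 9); this is the baseline alveolar pressure.
Equation of motion (constant flow): PIP = Vt/C + R·V̇ + PEEP.
PIP = 465/71.5 + 18.5×0.55 + 9 = 6.503 + 10.175 + 9 = 25.678 cmH2O.

25.7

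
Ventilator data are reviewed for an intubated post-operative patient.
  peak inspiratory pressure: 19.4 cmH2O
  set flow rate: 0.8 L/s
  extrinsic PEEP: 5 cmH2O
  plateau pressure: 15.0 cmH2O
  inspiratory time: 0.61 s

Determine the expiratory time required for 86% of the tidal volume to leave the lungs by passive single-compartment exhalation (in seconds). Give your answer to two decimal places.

Vt = flow × Ti = 0.8 L/s × 0.61 s × 1000 mL/L = 488.0 mL.
R = (PIP − Pplat)/V̇ = (19.4 − 15.0) / 0.8 = 4.4/0.8 = 5.5 cmH2O·s/L.
C = Vt/(Pplat − PEEP) = 488.0 / (15.0 − 5) = 488.0/10.0 = 48.8 mL/cmH2O.
τ = R × C = 5.5 × 0.0488 L/cmH2O = 0.2684 s.
t = −τ·ln(1 − 0.86) = −0.2684·ln(0.14) = 0.5277 s.

0.53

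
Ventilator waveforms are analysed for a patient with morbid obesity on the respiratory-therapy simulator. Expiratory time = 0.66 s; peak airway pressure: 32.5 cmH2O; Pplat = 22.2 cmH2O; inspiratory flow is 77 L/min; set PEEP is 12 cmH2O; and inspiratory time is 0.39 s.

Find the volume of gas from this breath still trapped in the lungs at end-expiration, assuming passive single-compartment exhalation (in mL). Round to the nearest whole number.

Flow: 77 L/min ÷ 60 = 1.2833 L/s.
Vt = flow × Ti = 1.2833 L/s × 0.39 s × 1000 mL/L = 500.49 mL.
R = (PIP − Pplat)/V̇ = (32.5 − 22.2) / 1.2833 = 10.3/1.2833 = 8.026 cmH2O·s/L.
C = Vt/(Pplat − PEEP) = 500.49 / (22.2 − 12) = 500.49/10.2 = 49.068 mL/cmH2O.
τ = R × C = 8.026 × 0.04907 L/cmH2O = 0.3938 s.
Fraction remaining = e^(−Te/τ) = e^(−0.66/0.3938) = 0.1871.
Trapped volume = 500.49 × 0.1871 = 93.642 mL.

94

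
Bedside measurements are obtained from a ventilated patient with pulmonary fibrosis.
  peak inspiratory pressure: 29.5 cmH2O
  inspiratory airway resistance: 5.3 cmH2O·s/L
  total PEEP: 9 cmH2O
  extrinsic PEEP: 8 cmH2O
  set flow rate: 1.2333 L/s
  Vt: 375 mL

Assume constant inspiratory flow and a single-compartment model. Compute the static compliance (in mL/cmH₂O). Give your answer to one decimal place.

Total PEEP = 9 cmH2O (set 8 + intrinsic 1); this is the baseline alveolar pressure.
Equation of motion (constant flow): PIP = Vt/C + R·V̇ + PEEP.
Vt/C = PIP − R·V̇ − PEEP = 29.5 − 5.3×1.2333 − 9 = 29.5 − 6.536 − 9 = 13.964 cmH2O.
C = Vt / 13.964 = 375 / 13.964 = 26.855 mL/cmH2O.

26.9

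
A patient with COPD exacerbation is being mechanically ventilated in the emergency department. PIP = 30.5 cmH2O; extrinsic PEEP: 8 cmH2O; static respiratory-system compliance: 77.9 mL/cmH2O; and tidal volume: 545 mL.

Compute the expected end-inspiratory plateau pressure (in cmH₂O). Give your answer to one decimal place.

15.0

Pplat = PEEP + Vt / Cstat = 8 + 545 / 77.9 = 8 + 6.996 = 14.996 cmH2O.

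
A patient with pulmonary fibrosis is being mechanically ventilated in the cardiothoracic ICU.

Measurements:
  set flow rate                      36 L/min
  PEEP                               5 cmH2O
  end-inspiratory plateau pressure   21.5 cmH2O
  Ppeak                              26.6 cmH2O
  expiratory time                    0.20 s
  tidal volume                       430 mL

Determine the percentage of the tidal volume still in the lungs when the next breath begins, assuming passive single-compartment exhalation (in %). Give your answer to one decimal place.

Flow: 36 L/min ÷ 60 = 0.6 L/s.
R = (PIP − Pplat)/V̇ = (26.6 − 21.5) / 0.6 = 5.1/0.6 = 8.5 cmH2O·s/L.
C = Vt/(Pplat − PEEP) = 430.0 / (21.5 − 5) = 430.0/16.5 = 26.061 mL/cmH2O.
τ = R × C = 8.5 × 0.02606 L/cmH2O = 0.2215 s.
Fraction remaining at end-expiration = e^(−Te/τ) = e^(−0.20/0.2215) = 0.4054 → 40.54%.

40.5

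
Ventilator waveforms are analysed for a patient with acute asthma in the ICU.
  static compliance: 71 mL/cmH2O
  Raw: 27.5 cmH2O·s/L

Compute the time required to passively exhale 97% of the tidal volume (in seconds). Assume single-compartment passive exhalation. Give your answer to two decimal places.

6.85

τ = R × C = 27.5 × 71 mL/cmH2O = 27.5 × 0.071 L/cmH2O = 1.953 s.
Exhaled fraction f = 1 − e^(−t/τ) → t = −τ·ln(1 − f) = −1.953·ln(0.03) = 6.848 s.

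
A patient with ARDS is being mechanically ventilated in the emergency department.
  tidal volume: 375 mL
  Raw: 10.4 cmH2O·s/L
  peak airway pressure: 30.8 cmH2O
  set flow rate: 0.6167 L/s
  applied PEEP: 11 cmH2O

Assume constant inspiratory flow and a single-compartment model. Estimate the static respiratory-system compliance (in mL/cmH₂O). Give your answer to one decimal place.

Equation of motion (constant flow): PIP = Vt/C + R·V̇ + PEEP.
Vt/C = PIP − R·V̇ − PEEP = 30.8 − 10.4×0.6167 − 11 = 30.8 − 6.414 − 11 = 13.386 cmH2O.
C = Vt / 13.386 = 375 / 13.386 = 28.014 mL/cmH2O.

28.0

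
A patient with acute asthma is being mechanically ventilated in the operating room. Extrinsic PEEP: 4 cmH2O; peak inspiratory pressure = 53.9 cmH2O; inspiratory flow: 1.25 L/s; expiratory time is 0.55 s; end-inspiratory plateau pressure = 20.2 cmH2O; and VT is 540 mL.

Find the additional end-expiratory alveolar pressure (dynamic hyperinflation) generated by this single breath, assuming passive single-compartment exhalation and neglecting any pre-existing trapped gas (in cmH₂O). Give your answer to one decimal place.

8.8

R = (PIP − Pplat)/V̇ = (53.9 − 20.2) / 1.25 = 33.7/1.25 = 26.96 cmH2O·s/L.
C = Vt/(Pplat − PEEP) = 540.0 / (20.2 − 4) = 540.0/16.2 = 33.333 mL/cmH2O.
τ = R × C = 26.96 × 0.03333 L/cmH2O = 0.8986 s.
Fraction remaining = e^(−Te/τ) = e^(−0.55/0.8986) = 0.5422; trapped volume = 540.0 × 0.5422 = 292.79 mL.
Additional alveolar pressure from trapping ≈ V_trapped / C = 292.79 / 33.333 = 8.784 cmH2O.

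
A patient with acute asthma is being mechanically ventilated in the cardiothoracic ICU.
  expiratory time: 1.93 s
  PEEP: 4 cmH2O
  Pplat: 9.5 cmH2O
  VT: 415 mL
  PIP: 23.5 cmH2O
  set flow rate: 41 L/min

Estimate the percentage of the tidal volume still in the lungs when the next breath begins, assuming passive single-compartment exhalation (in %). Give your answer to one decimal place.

Flow: 41 L/min ÷ 60 = 0.6833 L/s.
R = (PIP − Pplat)/V̇ = (23.5 − 9.5) / 0.6833 = 14.0/0.6833 = 20.489 cmH2O·s/L.
C = Vt/(Pplat − PEEP) = 415.0 / (9.5 − 4) = 415.0/5.5 = 75.455 mL/cmH2O.
τ = R × C = 20.489 × 0.07546 L/cmH2O = 1.546 s.
Fraction remaining at end-expiration = e^(−Te/τ) = e^(−1.93/1.546) = 0.287 → 28.7%.

28.7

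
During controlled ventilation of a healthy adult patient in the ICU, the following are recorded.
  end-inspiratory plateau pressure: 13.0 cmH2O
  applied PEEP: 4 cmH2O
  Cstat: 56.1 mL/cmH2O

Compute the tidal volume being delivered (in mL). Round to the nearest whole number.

505

Vt = Cstat × (Pplat − PEEP) = 56.1 × (13.0 − 4) = 56.1 × 9.0 = 504.9 mL.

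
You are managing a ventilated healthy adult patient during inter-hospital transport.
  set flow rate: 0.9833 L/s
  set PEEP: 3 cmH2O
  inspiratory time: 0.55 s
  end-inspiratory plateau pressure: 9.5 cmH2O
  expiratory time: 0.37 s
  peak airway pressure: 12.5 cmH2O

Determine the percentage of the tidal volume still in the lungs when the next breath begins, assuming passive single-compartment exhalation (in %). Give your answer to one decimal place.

Vt = flow × Ti = 0.9833 L/s × 0.55 s × 1000 mL/L = 540.82 mL.
R = (PIP − Pplat)/V̇ = (12.5 − 9.5) / 0.9833 = 3.0/0.9833 = 3.051 cmH2O·s/L.
C = Vt/(Pplat − PEEP) = 540.82 / (9.5 − 3) = 540.82/6.5 = 83.203 mL/cmH2O.
τ = R × C = 3.051 × 0.0832 L/cmH2O = 0.2538 s.
Fraction remaining at end-expiration = e^(−Te/τ) = e^(−0.37/0.2538) = 0.2327 → 23.27%.

23.3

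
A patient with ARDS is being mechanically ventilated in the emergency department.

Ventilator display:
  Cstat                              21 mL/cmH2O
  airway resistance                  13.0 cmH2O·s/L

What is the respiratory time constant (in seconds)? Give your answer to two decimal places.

τ = R × C = 13.0 × 21 mL/cmH2O = 13.0 × 0.021 L/cmH2O = 0.273 s.

0.27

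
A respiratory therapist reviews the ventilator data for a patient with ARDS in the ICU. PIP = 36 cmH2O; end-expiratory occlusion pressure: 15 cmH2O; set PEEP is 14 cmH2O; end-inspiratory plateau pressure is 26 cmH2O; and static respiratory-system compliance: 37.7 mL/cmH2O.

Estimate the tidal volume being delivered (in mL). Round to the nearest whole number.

415

End-expiratory occlusion gives total PEEP = 15 cmH2O (intrinsic PEEP = 15 − 14 = 1). Use total PEEP for the elastic gradient.
Vt = Cstat × (Pplat − PEEPtotal) = 37.7 × (26 − 15) = 37.7 × 11.0 = 414.7 mL.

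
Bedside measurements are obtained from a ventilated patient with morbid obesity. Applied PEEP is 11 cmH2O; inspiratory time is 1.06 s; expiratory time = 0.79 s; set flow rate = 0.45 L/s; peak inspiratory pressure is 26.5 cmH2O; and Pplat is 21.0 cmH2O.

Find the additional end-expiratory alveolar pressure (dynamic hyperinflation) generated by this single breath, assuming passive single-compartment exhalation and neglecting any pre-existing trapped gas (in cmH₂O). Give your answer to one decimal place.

Vt = flow × Ti = 0.45 L/s × 1.06 s × 1000 mL/L = 477.0 mL.
R = (PIP − Pplat)/V̇ = (26.5 − 21.0) / 0.45 = 5.5/0.45 = 12.222 cmH2O·s/L.
C = Vt/(Pplat − PEEP) = 477.0 / (21.0 − 11) = 477.0/10.0 = 47.7 mL/cmH2O.
τ = R × C = 12.222 × 0.0477 L/cmH2O = 0.583 s.
Fraction remaining = e^(−Te/τ) = e^(−0.79/0.583) = 0.2579; trapped volume = 477.0 × 0.2579 = 123.02 mL.
Additional alveolar pressure from trapping ≈ V_trapped / C = 123.02 / 47.7 = 2.579 cmH2O.

2.6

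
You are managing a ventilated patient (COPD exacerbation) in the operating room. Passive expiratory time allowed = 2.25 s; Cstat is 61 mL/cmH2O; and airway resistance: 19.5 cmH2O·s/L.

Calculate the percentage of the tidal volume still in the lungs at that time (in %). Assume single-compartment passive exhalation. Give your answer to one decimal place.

τ = R × C = 19.5 × 61 mL/cmH2O = 19.5 × 0.061 L/cmH2O = 1.19 s.
Passive exhalation: V(t)/V₀ = e^(−t/τ) = e^(−2.25/1.19) = 0.151.
Fraction remaining = 0.151 → 15.1%.

15.1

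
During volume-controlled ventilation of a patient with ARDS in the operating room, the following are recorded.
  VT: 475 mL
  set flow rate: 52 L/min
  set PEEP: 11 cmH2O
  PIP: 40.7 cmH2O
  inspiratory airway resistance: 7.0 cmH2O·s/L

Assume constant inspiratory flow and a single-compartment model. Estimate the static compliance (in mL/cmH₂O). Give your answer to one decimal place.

Flow: 52 L/min ÷ 60 = 0.8667 L/s.
Equation of motion (constant flow): PIP = Vt/C + R·V̇ + PEEP.
Vt/C = PIP − R·V̇ − PEEP = 40.7 − 7.0×0.8667 − 11 = 40.7 − 6.067 − 11 = 23.633 cmH2O.
C = Vt / 23.633 = 475 / 23.633 = 20.099 mL/cmH2O.

20.1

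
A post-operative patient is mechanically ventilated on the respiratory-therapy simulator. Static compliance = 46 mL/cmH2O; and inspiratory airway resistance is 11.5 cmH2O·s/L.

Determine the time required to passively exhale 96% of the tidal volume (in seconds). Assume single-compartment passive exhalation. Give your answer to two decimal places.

τ = R × C = 11.5 × 46 mL/cmH2O = 11.5 × 0.046 L/cmH2O = 0.529 s.
Exhaled fraction f = 1 − e^(−t/τ) → t = −τ·ln(1 − f) = −0.529·ln(0.04) = 1.703 s.

1.70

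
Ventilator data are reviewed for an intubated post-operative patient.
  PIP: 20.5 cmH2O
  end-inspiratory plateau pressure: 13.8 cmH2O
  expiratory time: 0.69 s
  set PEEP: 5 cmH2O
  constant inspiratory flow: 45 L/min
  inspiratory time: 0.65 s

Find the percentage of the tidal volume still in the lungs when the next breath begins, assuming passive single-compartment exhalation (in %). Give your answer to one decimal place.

Flow: 45 L/min ÷ 60 = 0.75 L/s.
Vt = flow × Ti = 0.75 L/s × 0.65 s × 1000 mL/L = 487.5 mL.
R = (PIP − Pplat)/V̇ = (20.5 − 13.8) / 0.75 = 6.7/0.75 = 8.933 cmH2O·s/L.
C = Vt/(Pplat − PEEP) = 487.5 / (13.8 − 5) = 487.5/8.8 = 55.398 mL/cmH2O.
τ = R × C = 8.933 × 0.0554 L/cmH2O = 0.4949 s.
Fraction remaining at end-expiration = e^(−Te/τ) = e^(−0.69/0.4949) = 0.248 → 24.8%.

24.8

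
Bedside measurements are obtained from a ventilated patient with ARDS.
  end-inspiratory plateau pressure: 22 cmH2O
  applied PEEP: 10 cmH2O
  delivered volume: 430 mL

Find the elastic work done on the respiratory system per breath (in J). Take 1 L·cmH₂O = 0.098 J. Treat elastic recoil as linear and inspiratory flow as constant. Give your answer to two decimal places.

0.25

Elastic work ≈ ½ × (Pplat − PEEP) × Vt = 0.5 × (22 − 10) × 0.430 L = 0.5 × 12.0 × 0.430 = 2.58 L·cmH2O.
× 0.098 J/(L·cmH2O) → 0.2528 J.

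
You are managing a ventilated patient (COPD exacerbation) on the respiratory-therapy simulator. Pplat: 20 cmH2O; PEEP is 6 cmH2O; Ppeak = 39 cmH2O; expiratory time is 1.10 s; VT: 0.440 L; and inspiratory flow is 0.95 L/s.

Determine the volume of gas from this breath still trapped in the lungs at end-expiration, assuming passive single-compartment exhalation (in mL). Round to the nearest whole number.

76

R = (PIP − Pplat)/V̇ = (39 − 20) / 0.95 = 19.0/0.95 = 20.0 cmH2O·s/L.
C = Vt/(Pplat − PEEP) = 440.0 / (20 − 6) = 440.0/14.0 = 31.429 mL/cmH2O.
τ = R × C = 20.0 × 0.03143 L/cmH2O = 0.6286 s.
Fraction remaining = e^(−Te/τ) = e^(−1.10/0.6286) = 0.1738.
Trapped volume = 440.0 × 0.1738 = 76.472 mL.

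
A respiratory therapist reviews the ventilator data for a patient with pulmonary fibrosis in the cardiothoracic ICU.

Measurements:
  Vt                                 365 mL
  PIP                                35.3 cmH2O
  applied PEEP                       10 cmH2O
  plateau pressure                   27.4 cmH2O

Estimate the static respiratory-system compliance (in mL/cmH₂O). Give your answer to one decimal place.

21.0

Cstat = Vt / (Pplat − PEEP) = 365 / (27.4 − 10) = 365 / 17.4 = 20.977 mL/cmH2O.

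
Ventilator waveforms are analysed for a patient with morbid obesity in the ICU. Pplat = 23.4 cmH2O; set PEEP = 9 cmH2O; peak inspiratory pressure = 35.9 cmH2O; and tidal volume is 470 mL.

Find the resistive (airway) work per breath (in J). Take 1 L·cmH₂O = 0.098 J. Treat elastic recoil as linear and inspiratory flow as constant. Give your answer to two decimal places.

0.58

With constant inspiratory flow the resistive pressure is constant at PIP − Pplat = 35.9 − 23.4 = 12.5 cmH2O, so resistive work = 12.5 × 0.470 = 5.875 L·cmH2O.
× 0.098 J/(L·cmH2O) → 0.5758 J.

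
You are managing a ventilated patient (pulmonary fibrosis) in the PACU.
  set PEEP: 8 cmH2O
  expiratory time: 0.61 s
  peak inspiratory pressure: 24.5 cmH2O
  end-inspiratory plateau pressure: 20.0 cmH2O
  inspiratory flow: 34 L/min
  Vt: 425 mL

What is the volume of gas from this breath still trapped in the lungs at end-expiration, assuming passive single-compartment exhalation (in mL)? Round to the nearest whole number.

Flow: 34 L/min ÷ 60 = 0.5667 L/s.
R = (PIP − Pplat)/V̇ = (24.5 − 20.0) / 0.5667 = 4.5/0.5667 = 7.941 cmH2O·s/L.
C = Vt/(Pplat − PEEP) = 425.0 / (20.0 − 8) = 425.0/12.0 = 35.417 mL/cmH2O.
τ = R × C = 7.941 × 0.03542 L/cmH2O = 0.2813 s.
Fraction remaining = e^(−Te/τ) = e^(−0.61/0.2813) = 0.1143.
Trapped volume = 425.0 × 0.1143 = 48.578 mL.

49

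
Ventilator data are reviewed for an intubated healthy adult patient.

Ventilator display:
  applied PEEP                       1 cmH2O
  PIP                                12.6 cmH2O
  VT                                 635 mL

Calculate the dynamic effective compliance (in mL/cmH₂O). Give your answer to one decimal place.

Dynamic compliance = Vt / (PIP − PEEP) = 635 / (12.6 − 1) = 635 / 11.6 = 54.741 mL/cmH2O.

54.7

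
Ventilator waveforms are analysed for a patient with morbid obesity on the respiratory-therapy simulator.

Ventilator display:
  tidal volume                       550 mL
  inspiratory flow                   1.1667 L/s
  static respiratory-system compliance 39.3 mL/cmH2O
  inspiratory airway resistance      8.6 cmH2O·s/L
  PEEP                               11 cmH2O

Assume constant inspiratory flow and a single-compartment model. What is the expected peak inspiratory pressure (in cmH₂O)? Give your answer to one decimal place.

Equation of motion (constant flow): PIP = Vt/C + R·V̇ + PEEP.
PIP = 550/39.3 + 8.6×1.1667 + 11 = 13.995 + 10.034 + 11 = 35.029 cmH2O.

35.0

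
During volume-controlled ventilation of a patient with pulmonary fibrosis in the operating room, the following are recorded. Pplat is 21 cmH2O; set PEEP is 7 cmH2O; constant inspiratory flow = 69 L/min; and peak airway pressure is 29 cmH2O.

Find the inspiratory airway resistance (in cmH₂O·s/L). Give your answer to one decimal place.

7.0

Flow: 69 L/min ÷ 60 = 1.15 L/s.
Raw = (PIP − Pplat) / flow = (29 − 21) / 1.15 = 8.0 / 1.15 = 6.957 cmH2O·s/L.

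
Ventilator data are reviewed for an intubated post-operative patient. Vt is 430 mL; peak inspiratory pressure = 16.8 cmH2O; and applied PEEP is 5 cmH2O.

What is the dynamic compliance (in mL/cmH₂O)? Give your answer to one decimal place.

Dynamic compliance = Vt / (PIP − PEEP) = 430 / (16.8 − 5) = 430 / 11.8 = 36.441 mL/cmH2O.

36.4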